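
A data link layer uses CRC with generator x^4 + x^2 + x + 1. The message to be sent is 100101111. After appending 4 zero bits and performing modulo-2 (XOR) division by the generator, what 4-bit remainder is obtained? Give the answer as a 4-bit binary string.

Append 4 zeros: 1001011110000. Divide by 10111 (XOR where the leading bit is 1):
  pos 0: 10010 XOR 10111 = 00101
  pos 2: 10111 XOR 10111 = 00000
  pos 7: 11000 XOR 10111 = 01111
  pos 8: 11110 XOR 10111 = 01001
Remainder (last 4 bits) = 1001. This is the CRC / FCS.

1001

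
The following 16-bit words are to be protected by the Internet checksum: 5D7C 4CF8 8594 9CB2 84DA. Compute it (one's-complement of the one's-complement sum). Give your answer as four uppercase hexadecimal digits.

One's-complement addition (fold any carry out of bit 15 back into bit 0):
  0x5D7C + 0x4CF8 = 0x0AA74
  0xAA74 + 0x8594 = 0x13008 → wrap carry → 0x3009
  0x3009 + 0x9CB2 = 0x0CCBB
  0xCCBB + 0x84DA = 0x15195 → wrap carry → 0x5196
One's-complement sum = 0x5196.
Checksum = ~0x5196 & 0xFFFF = 0xAE69.

AE69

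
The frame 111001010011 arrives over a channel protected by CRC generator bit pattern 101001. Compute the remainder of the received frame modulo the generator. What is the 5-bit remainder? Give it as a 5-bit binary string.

00000

Modulo-2 division of 111001010011 by 101001:
  pos 0: 111001 XOR 101001 = 010000
  pos 1: 100000 XOR 101001 = 001001
  pos 3: 100110 XOR 101001 = 001111
  pos 5: 111101 XOR 101001 = 010100
  pos 6: 101001 XOR 101001 = 000000
Remainder = 00000 (zero — the frame passes the CRC check).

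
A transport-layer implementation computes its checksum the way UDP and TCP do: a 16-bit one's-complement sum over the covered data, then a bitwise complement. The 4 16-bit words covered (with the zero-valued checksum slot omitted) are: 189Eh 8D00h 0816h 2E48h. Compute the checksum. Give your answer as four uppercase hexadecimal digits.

2403

One's-complement addition (fold any carry out of bit 15 back into bit 0):
  0x189E + 0x8D00 = 0x0A59E
  0xA59E + 0x0816 = 0x0ADB4
  0xADB4 + 0x2E48 = 0x0DBFC
One's-complement sum = 0xDBFC.
Checksum = ~0xDBFC & 0xFFFF = 0x2403.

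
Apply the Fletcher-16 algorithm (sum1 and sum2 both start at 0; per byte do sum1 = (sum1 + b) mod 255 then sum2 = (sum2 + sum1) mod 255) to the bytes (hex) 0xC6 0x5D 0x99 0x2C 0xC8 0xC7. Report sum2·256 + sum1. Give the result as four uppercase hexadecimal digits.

BF7A

Running sums (mod 255):
  after byte 0 (0xC6): sum1=198, sum2=198
  after byte 1 (0x5D): sum1=36, sum2=234
  after byte 2 (0x99): sum1=189, sum2=168
  after byte 3 (0x2C): sum1=233, sum2=146
  after byte 4 (0xC8): sum1=178, sum2=69
  after byte 5 (0xC7): sum1=122, sum2=191
Checksum = sum2·256 + sum1 = 191·256 + 122 = 49018 = 0xBF7A.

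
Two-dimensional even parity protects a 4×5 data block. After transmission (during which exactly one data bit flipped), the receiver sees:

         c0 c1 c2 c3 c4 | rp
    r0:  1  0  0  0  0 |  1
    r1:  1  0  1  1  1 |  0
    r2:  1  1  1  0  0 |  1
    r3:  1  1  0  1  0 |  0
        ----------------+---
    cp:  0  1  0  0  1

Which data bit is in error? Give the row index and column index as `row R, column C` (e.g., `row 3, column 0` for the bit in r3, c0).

row 3, column 1

Recompute each row's even parity and compare to rp:
  r0: data parity 1, sent rp 1 → ok
  r1: data parity 0, sent rp 0 → ok
  r2: data parity 1, sent rp 1 → ok
  r3: data parity 1, sent rp 0 → mismatch
Recompute each column's even parity and compare to cp:
  c0: data parity 0, sent cp 0 → ok
  c1: data parity 0, sent cp 1 → mismatch
  c2: data parity 0, sent cp 0 → ok
  c3: data parity 0, sent cp 0 → ok
  c4: data parity 1, sent cp 1 → ok
Exactly one row (r3) and one column (c1) fail → the flipped bit is at their intersection.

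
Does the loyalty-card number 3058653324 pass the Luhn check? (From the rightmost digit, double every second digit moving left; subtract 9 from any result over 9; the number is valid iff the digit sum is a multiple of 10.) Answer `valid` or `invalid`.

valid

From the right, keep odd positions and double even positions (subtract 9 from any doubled value over 9):
  doubled (positions 2,4,...): 4 6 3 1 6 → sum 20
  kept (positions 1,3,...): 4 3 5 8 0 → sum 20
Total = 40.
40 mod 10 = 0, so the number is valid.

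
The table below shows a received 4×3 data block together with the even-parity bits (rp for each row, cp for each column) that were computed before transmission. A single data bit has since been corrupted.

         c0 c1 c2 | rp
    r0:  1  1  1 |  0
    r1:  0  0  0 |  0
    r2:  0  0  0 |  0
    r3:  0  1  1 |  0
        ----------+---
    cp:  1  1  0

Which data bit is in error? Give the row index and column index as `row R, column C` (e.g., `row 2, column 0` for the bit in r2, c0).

Recompute each row's even parity and compare to rp:
  r0: data parity 1, sent rp 0 → mismatch
  r1: data parity 0, sent rp 0 → ok
  r2: data parity 0, sent rp 0 → ok
  r3: data parity 0, sent rp 0 → ok
Recompute each column's even parity and compare to cp:
  c0: data parity 1, sent cp 1 → ok
  c1: data parity 0, sent cp 1 → mismatch
  c2: data parity 0, sent cp 0 → ok
Exactly one row (r0) and one column (c1) fail → the flipped bit is at their intersection.

row 0, column 1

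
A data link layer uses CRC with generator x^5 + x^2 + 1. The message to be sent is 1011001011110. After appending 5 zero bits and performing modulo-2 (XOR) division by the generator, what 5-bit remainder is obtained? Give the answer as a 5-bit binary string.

Append 5 zeros: 101100101111000000. Divide by 100101 (XOR where the leading bit is 1):
  pos 0: 101100 XOR 100101 = 001001
  pos 2: 100110 XOR 100101 = 000011
  pos 6: 111111 XOR 100101 = 011010
  pos 7: 110100 XOR 100101 = 010001
  pos 8: 100010 XOR 100101 = 000111
  pos 11: 111000 XOR 100101 = 011101
  pos 12: 111010 XOR 100101 = 011111
Remainder (last 5 bits) = 11111. This is the CRC / FCS.

11111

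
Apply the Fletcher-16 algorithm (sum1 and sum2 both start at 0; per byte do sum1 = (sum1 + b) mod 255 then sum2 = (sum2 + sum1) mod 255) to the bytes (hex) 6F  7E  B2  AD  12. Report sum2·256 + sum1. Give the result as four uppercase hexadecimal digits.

AC60

Running sums (mod 255):
  after byte 0 (6F): sum1=111, sum2=111
  after byte 1 (7E): sum1=237, sum2=93
  after byte 2 (B2): sum1=160, sum2=253
  after byte 3 (AD): sum1=78, sum2=76
  after byte 4 (12): sum1=96, sum2=172
Checksum = sum2·256 + sum1 = 172·256 + 96 = 44128 = 0xAC60.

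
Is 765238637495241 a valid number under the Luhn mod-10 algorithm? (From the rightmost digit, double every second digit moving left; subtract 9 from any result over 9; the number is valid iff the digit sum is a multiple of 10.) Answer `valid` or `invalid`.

From the right, keep odd positions and double even positions (subtract 9 from any doubled value over 9):
  doubled (positions 2,4,...): 8 1 8 6 7 4 3 → sum 37
  kept (positions 1,3,...): 1 2 9 7 6 3 5 7 → sum 40
Total = 77.
77 mod 10 = 7, so the number is invalid.

invalid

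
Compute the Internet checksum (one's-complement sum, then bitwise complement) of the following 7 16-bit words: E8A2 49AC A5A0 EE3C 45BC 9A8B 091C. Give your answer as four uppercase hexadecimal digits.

506F

One's-complement addition (fold any carry out of bit 15 back into bit 0):
  0xE8A2 + 0x49AC = 0x1324E → wrap carry → 0x324F
  0x324F + 0xA5A0 = 0x0D7EF
  0xD7EF + 0xEE3C = 0x1C62B → wrap carry → 0xC62C
  0xC62C + 0x45BC = 0x10BE8 → wrap carry → 0x0BE9
  0x0BE9 + 0x9A8B = 0x0A674
  0xA674 + 0x091C = 0x0AF90
One's-complement sum = 0xAF90.
Checksum = ~0xAF90 & 0xFFFF = 0x506F.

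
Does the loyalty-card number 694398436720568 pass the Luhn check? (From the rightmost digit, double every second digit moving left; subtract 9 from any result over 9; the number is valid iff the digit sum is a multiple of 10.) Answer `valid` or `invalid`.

valid

From the right, keep odd positions and double even positions (subtract 9 from any doubled value over 9):
  doubled (positions 2,4,...): 3 0 5 6 7 6 9 → sum 36
  kept (positions 1,3,...): 8 5 2 6 4 9 4 6 → sum 44
Total = 80.
80 mod 10 = 0, so the number is valid.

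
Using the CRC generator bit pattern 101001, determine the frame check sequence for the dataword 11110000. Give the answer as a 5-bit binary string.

Append 5 zeros: 1111000000000. Divide by 101001 (XOR where the leading bit is 1):
  pos 0: 111100 XOR 101001 = 010101
  pos 1: 101010 XOR 101001 = 000011
  pos 5: 110000 XOR 101001 = 011001
  pos 6: 110010 XOR 101001 = 011011
  pos 7: 110110 XOR 101001 = 011111
Remainder (last 5 bits) = 11111. This is the CRC / FCS.

11111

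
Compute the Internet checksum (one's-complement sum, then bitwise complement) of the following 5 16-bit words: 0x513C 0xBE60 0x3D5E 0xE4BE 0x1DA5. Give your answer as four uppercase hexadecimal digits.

One's-complement addition (fold any carry out of bit 15 back into bit 0):
  0x513C + 0xBE60 = 0x10F9C → wrap carry → 0x0F9D
  0x0F9D + 0x3D5E = 0x04CFB
  0x4CFB + 0xE4BE = 0x131B9 → wrap carry → 0x31BA
  0x31BA + 0x1DA5 = 0x04F5F
One's-complement sum = 0x4F5F.
Checksum = ~0x4F5F & 0xFFFF = 0xB0A0.

B0A0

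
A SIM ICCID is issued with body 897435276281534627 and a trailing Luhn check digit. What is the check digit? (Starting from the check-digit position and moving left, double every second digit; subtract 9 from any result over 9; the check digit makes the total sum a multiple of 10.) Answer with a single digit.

2

Partial digits right→left: 7 2 6 4 3 5 1 8 2 6 7 2 5 3 4 7 9 8
Double every second digit counting from the check-digit position (so the 1st, 3rd, 5th, ... of the partial from the right).
  doubled (with −9 where >9): 5 3 6 2 4 5 1 8 9 → sum 43
  kept as-is: 2 4 5 8 6 2 3 7 8 → sum 45
Total = 43 + 45 = 88.
Check digit = (10 − (88 mod 10)) mod 10 = 2.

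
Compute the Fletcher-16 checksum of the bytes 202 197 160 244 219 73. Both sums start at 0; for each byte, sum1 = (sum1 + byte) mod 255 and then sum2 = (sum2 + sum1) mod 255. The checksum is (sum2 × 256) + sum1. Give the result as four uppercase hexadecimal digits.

004B

Running sums (mod 255):
  after byte 0 (202): sum1=202, sum2=202
  after byte 1 (197): sum1=144, sum2=91
  after byte 2 (160): sum1=49, sum2=140
  after byte 3 (244): sum1=38, sum2=178
  after byte 4 (219): sum1=2, sum2=180
  after byte 5 (73): sum1=75, sum2=0
Checksum = sum2·256 + sum1 = 0·256 + 75 = 75 = 0x004B.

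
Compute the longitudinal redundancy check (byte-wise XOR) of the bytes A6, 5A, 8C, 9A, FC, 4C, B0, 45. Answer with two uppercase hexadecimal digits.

XOR the bytes together:
  start with 0xA6
  0xA6 ⊕ 0x5A = 0xFC
  0xFC ⊕ 0x8C = 0x70
  0x70 ⊕ 0x9A = 0xEA
  0xEA ⊕ 0xFC = 0x16
  0x16 ⊕ 0x4C = 0x5A
  0x5A ⊕ 0xB0 = 0xEA
  0xEA ⊕ 0x45 = 0xAF

AF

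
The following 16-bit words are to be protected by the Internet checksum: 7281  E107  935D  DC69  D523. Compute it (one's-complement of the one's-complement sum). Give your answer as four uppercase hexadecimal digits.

678B

One's-complement addition (fold any carry out of bit 15 back into bit 0):
  0x7281 + 0xE107 = 0x15388 → wrap carry → 0x5389
  0x5389 + 0x935D = 0x0E6E6
  0xE6E6 + 0xDC69 = 0x1C34F → wrap carry → 0xC350
  0xC350 + 0xD523 = 0x19873 → wrap carry → 0x9874
One's-complement sum = 0x9874.
Checksum = ~0x9874 & 0xFFFF = 0x678B.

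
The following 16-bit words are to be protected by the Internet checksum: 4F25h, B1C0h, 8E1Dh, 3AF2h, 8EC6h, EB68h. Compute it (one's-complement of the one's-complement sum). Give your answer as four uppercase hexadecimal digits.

BBDA

One's-complement addition (fold any carry out of bit 15 back into bit 0):
  0x4F25 + 0xB1C0 = 0x100E5 → wrap carry → 0x00E6
  0x00E6 + 0x8E1D = 0x08F03
  0x8F03 + 0x3AF2 = 0x0C9F5
  0xC9F5 + 0x8EC6 = 0x158BB → wrap carry → 0x58BC
  0x58BC + 0xEB68 = 0x14424 → wrap carry → 0x4425
One's-complement sum = 0x4425.
Checksum = ~0x4425 & 0xFFFF = 0xBBDA.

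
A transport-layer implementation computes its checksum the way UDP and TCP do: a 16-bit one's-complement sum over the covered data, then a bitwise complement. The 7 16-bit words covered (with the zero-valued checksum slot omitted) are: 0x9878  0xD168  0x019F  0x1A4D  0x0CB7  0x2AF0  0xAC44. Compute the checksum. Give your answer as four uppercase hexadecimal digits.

One's-complement addition (fold any carry out of bit 15 back into bit 0):
  0x9878 + 0xD168 = 0x169E0 → wrap carry → 0x69E1
  0x69E1 + 0x019F = 0x06B80
  0x6B80 + 0x1A4D = 0x085CD
  0x85CD + 0x0CB7 = 0x09284
  0x9284 + 0x2AF0 = 0x0BD74
  0xBD74 + 0xAC44 = 0x169B8 → wrap carry → 0x69B9
One's-complement sum = 0x69B9.
Checksum = ~0x69B9 & 0xFFFF = 0x9646.

9646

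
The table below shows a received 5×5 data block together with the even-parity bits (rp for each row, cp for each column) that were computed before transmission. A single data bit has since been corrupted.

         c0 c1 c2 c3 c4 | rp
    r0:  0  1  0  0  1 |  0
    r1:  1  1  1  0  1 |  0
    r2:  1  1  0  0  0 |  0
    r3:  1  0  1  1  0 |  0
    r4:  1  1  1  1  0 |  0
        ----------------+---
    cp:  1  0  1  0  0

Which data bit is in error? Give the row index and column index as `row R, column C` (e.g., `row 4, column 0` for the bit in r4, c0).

Recompute each row's even parity and compare to rp:
  r0: data parity 0, sent rp 0 → ok
  r1: data parity 0, sent rp 0 → ok
  r2: data parity 0, sent rp 0 → ok
  r3: data parity 1, sent rp 0 → mismatch
  r4: data parity 0, sent rp 0 → ok
Recompute each column's even parity and compare to cp:
  c0: data parity 0, sent cp 1 → mismatch
  c1: data parity 0, sent cp 0 → ok
  c2: data parity 1, sent cp 1 → ok
  c3: data parity 0, sent cp 0 → ok
  c4: data parity 0, sent cp 0 → ok
Exactly one row (r3) and one column (c0) fail → the flipped bit is at their intersection.

row 3, column 0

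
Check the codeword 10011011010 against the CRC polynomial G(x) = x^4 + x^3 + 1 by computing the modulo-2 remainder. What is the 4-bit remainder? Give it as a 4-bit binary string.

0001

Modulo-2 division of 10011011010 by 11001:
  pos 0: 10011 XOR 11001 = 01010
  pos 1: 10100 XOR 11001 = 01101
  pos 2: 11011 XOR 11001 = 00010
  pos 5: 10101 XOR 11001 = 01100
  pos 6: 11000 XOR 11001 = 00001
Remainder = 0001 (nonzero — an error is detected).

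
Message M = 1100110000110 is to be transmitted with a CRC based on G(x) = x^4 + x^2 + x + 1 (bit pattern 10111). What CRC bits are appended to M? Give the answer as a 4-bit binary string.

1010

Append 4 zeros: 11001100001100000. Divide by 10111 (XOR where the leading bit is 1):
  pos 0: 11001 XOR 10111 = 01110
  pos 1: 11101 XOR 10111 = 01010
  pos 2: 10100 XOR 10111 = 00011
  pos 5: 11000 XOR 10111 = 01111
  pos 6: 11111 XOR 10111 = 01000
  pos 7: 10001 XOR 10111 = 00110
  pos 9: 11000 XOR 10111 = 01111
  pos 10: 11110 XOR 10111 = 01001
  pos 11: 10010 XOR 10111 = 00101
Remainder (last 4 bits) = 1010. This is the CRC / FCS.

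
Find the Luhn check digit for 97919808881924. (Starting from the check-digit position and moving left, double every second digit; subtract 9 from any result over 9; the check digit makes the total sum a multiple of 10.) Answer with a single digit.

7

Partial digits right→left: 4 2 9 1 8 8 8 0 8 9 1 9 7 9
Double every second digit counting from the check-digit position (so the 1st, 3rd, 5th, ... of the partial from the right).
  doubled (with −9 where >9): 8 9 7 7 7 2 5 → sum 45
  kept as-is: 2 1 8 0 9 9 9 → sum 38
Total = 45 + 38 = 83.
Check digit = (10 − (83 mod 10)) mod 10 = 7.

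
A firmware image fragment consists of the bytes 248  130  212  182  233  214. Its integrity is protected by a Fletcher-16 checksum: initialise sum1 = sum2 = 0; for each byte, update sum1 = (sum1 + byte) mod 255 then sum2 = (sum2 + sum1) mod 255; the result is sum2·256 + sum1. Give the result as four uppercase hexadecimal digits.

84C7

Running sums (mod 255):
  after byte 0 (248): sum1=248, sum2=248
  after byte 1 (130): sum1=123, sum2=116
  after byte 2 (212): sum1=80, sum2=196
  after byte 3 (182): sum1=7, sum2=203
  after byte 4 (233): sum1=240, sum2=188
  after byte 5 (214): sum1=199, sum2=132
Checksum = sum2·256 + sum1 = 132·256 + 199 = 33991 = 0x84C7.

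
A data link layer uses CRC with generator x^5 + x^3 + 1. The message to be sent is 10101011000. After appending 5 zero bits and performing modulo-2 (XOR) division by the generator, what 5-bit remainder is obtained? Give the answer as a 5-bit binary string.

11011

Append 5 zeros: 1010101100000000. Divide by 101001 (XOR where the leading bit is 1):
  pos 0: 101010 XOR 101001 = 000011
  pos 4: 111100 XOR 101001 = 010101
  pos 5: 101010 XOR 101001 = 000011
  pos 9: 110000 XOR 101001 = 011001
  pos 10: 110010 XOR 101001 = 011011
Remainder (last 5 bits) = 11011. This is the CRC / FCS.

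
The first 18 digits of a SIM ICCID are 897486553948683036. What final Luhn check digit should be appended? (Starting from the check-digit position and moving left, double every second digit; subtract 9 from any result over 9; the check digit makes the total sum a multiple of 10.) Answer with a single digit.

6

Partial digits right→left: 6 3 0 3 8 6 8 4 9 3 5 5 6 8 4 7 9 8
Double every second digit counting from the check-digit position (so the 1st, 3rd, 5th, ... of the partial from the right).
  doubled (with −9 where >9): 3 0 7 7 9 1 3 8 9 → sum 47
  kept as-is: 3 3 6 4 3 5 8 7 8 → sum 47
Total = 47 + 47 = 94.
Check digit = (10 − (94 mod 10)) mod 10 = 6.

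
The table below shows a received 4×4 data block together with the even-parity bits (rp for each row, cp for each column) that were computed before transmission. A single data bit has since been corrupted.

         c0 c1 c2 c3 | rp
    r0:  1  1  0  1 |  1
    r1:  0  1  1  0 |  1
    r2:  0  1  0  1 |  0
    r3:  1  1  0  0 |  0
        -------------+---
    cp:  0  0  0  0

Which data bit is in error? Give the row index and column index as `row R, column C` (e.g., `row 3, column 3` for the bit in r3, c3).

row 1, column 2

Recompute each row's even parity and compare to rp:
  r0: data parity 1, sent rp 1 → ok
  r1: data parity 0, sent rp 1 → mismatch
  r2: data parity 0, sent rp 0 → ok
  r3: data parity 0, sent rp 0 → ok
Recompute each column's even parity and compare to cp:
  c0: data parity 0, sent cp 0 → ok
  c1: data parity 0, sent cp 0 → ok
  c2: data parity 1, sent cp 0 → mismatch
  c3: data parity 0, sent cp 0 → ok
Exactly one row (r1) and one column (c2) fail → the flipped bit is at their intersection.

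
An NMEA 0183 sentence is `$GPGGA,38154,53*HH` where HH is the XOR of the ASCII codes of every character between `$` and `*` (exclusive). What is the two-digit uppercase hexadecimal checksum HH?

XOR the ASCII codes of the payload characters:
  'G' = 0x47 → acc = 0x47
  'P' = 0x50 → acc = 0x17
  'G' = 0x47 → acc = 0x50
  'G' = 0x47 → acc = 0x17
  'A' = 0x41 → acc = 0x56
  ',' = 0x2C → acc = 0x7A
  '3' = 0x33 → acc = 0x49
  '8' = 0x38 → acc = 0x71
  '1' = 0x31 → acc = 0x40
  '5' = 0x35 → acc = 0x75
  '4' = 0x34 → acc = 0x41
  ',' = 0x2C → acc = 0x6D
  '5' = 0x35 → acc = 0x58
  '3' = 0x33 → acc = 0x6B
Checksum = 0x6B.

6B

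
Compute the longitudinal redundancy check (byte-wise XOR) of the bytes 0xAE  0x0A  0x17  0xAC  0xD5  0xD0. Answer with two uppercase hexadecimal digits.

1A

XOR the bytes together:
  start with 0xAE
  0xAE ⊕ 0x0A = 0xA4
  0xA4 ⊕ 0x17 = 0xB3
  0xB3 ⊕ 0xAC = 0x1F
  0x1F ⊕ 0xD5 = 0xCA
  0xCA ⊕ 0xD0 = 0x1A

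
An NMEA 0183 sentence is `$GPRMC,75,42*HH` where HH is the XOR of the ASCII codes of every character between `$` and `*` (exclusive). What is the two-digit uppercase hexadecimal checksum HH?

XOR the ASCII codes of the payload characters:
  'G' = 0x47 → acc = 0x47
  'P' = 0x50 → acc = 0x17
  'R' = 0x52 → acc = 0x45
  'M' = 0x4D → acc = 0x08
  'C' = 0x43 → acc = 0x4B
  ',' = 0x2C → acc = 0x67
  '7' = 0x37 → acc = 0x50
  '5' = 0x35 → acc = 0x65
  ',' = 0x2C → acc = 0x49
  '4' = 0x34 → acc = 0x7D
  '2' = 0x32 → acc = 0x4F
Checksum = 0x4F.

4F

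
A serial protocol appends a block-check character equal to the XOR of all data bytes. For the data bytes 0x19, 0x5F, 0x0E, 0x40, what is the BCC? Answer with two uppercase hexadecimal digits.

XOR the bytes together:
  start with 0x19
  0x19 ⊕ 0x5F = 0x46
  0x46 ⊕ 0x0E = 0x48
  0x48 ⊕ 0x40 = 0x08

08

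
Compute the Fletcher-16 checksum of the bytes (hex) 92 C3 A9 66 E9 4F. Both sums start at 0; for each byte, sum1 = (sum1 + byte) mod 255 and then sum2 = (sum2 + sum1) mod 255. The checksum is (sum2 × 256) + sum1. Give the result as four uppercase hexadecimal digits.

Running sums (mod 255):
  after byte 0 (92): sum1=146, sum2=146
  after byte 1 (C3): sum1=86, sum2=232
  after byte 2 (A9): sum1=0, sum2=232
  after byte 3 (66): sum1=102, sum2=79
  after byte 4 (E9): sum1=80, sum2=159
  after byte 5 (4F): sum1=159, sum2=63
Checksum = sum2·256 + sum1 = 63·256 + 159 = 16287 = 0x3F9F.

3F9F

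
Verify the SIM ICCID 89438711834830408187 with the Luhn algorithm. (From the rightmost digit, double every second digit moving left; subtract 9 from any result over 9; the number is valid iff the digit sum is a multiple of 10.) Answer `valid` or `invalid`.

From the right, keep odd positions and double even positions (subtract 9 from any doubled value over 9):
  doubled (positions 2,4,...): 7 7 8 6 8 7 2 7 8 7 → sum 67
  kept (positions 1,3,...): 7 1 0 0 8 3 1 7 3 9 → sum 39
Total = 106.
106 mod 10 = 6, so the number is invalid.

invalid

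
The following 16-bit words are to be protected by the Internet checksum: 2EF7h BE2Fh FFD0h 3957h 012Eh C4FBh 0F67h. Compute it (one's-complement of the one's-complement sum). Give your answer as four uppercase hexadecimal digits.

0420

One's-complement addition (fold any carry out of bit 15 back into bit 0):
  0x2EF7 + 0xBE2F = 0x0ED26
  0xED26 + 0xFFD0 = 0x1ECF6 → wrap carry → 0xECF7
  0xECF7 + 0x3957 = 0x1264E → wrap carry → 0x264F
  0x264F + 0x012E = 0x0277D
  0x277D + 0xC4FB = 0x0EC78
  0xEC78 + 0x0F67 = 0x0FBDF
One's-complement sum = 0xFBDF.
Checksum = ~0xFBDF & 0xFFFF = 0x0420.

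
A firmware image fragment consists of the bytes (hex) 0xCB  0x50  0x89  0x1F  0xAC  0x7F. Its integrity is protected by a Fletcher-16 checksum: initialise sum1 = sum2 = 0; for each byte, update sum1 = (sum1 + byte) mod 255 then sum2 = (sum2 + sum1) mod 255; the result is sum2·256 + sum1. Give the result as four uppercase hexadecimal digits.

B4F0

Running sums (mod 255):
  after byte 0 (0xCB): sum1=203, sum2=203
  after byte 1 (0x50): sum1=28, sum2=231
  after byte 2 (0x89): sum1=165, sum2=141
  after byte 3 (0x1F): sum1=196, sum2=82
  after byte 4 (0xAC): sum1=113, sum2=195
  after byte 5 (0x7F): sum1=240, sum2=180
Checksum = sum2·256 + sum1 = 180·256 + 240 = 46320 = 0xB4F0.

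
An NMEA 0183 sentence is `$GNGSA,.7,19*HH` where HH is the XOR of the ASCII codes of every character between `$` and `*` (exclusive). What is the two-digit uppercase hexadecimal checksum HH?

XOR the ASCII codes of the payload characters:
  'G' = 0x47 → acc = 0x47
  'N' = 0x4E → acc = 0x09
  'G' = 0x47 → acc = 0x4E
  'S' = 0x53 → acc = 0x1D
  'A' = 0x41 → acc = 0x5C
  ',' = 0x2C → acc = 0x70
  '.' = 0x2E → acc = 0x5E
  '7' = 0x37 → acc = 0x69
  ',' = 0x2C → acc = 0x45
  '1' = 0x31 → acc = 0x74
  '9' = 0x39 → acc = 0x4D
Checksum = 0x4D.

4D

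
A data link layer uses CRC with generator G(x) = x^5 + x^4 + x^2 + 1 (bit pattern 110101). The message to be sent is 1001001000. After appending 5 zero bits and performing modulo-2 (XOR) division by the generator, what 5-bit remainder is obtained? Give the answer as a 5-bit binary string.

Append 5 zeros: 100100100000000. Divide by 110101 (XOR where the leading bit is 1):
  pos 0: 100100 XOR 110101 = 010001
  pos 1: 100011 XOR 110101 = 010110
  pos 2: 101100 XOR 110101 = 011001
  pos 3: 110010 XOR 110101 = 000111
  pos 6: 111000 XOR 110101 = 001101
  pos 8: 110100 XOR 110101 = 000001
Remainder (last 5 bits) = 00010. This is the CRC / FCS.

00010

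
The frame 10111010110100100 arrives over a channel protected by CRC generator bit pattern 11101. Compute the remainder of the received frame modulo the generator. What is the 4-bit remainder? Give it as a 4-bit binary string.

Modulo-2 division of 10111010110100100 by 11101:
  pos 0: 10111 XOR 11101 = 01010
  pos 1: 10100 XOR 11101 = 01001
  pos 2: 10011 XOR 11101 = 01110
  pos 3: 11100 XOR 11101 = 00001
  pos 7: 11101 XOR 11101 = 00000
Remainder = 0100 (nonzero — an error is detected).

0100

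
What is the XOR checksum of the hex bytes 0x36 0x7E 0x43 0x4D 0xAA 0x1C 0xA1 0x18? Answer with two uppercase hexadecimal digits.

49

XOR the bytes together:
  start with 0x36
  0x36 ⊕ 0x7E = 0x48
  0x48 ⊕ 0x43 = 0x0B
  0x0B ⊕ 0x4D = 0x46
  0x46 ⊕ 0xAA = 0xEC
  0xEC ⊕ 0x1C = 0xF0
  0xF0 ⊕ 0xA1 = 0x51
  0x51 ⊕ 0x18 = 0x49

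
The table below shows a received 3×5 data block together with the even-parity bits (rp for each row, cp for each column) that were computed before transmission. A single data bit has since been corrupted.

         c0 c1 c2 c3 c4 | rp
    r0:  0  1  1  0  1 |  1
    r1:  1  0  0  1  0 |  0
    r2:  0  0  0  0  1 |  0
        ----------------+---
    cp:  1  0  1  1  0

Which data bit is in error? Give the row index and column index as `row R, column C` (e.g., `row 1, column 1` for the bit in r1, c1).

Recompute each row's even parity and compare to rp:
  r0: data parity 1, sent rp 1 → ok
  r1: data parity 0, sent rp 0 → ok
  r2: data parity 1, sent rp 0 → mismatch
Recompute each column's even parity and compare to cp:
  c0: data parity 1, sent cp 1 → ok
  c1: data parity 1, sent cp 0 → mismatch
  c2: data parity 1, sent cp 1 → ok
  c3: data parity 1, sent cp 1 → ok
  c4: data parity 0, sent cp 0 → ok
Exactly one row (r2) and one column (c1) fail → the flipped bit is at their intersection.

row 2, column 1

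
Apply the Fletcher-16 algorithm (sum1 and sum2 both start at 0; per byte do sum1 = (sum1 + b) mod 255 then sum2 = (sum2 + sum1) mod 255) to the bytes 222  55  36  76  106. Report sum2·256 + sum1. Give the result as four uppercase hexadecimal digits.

A6F0

Running sums (mod 255):
  after byte 0 (222): sum1=222, sum2=222
  after byte 1 (55): sum1=22, sum2=244
  after byte 2 (36): sum1=58, sum2=47
  after byte 3 (76): sum1=134, sum2=181
  after byte 4 (106): sum1=240, sum2=166
Checksum = sum2·256 + sum1 = 166·256 + 240 = 42736 = 0xA6F0.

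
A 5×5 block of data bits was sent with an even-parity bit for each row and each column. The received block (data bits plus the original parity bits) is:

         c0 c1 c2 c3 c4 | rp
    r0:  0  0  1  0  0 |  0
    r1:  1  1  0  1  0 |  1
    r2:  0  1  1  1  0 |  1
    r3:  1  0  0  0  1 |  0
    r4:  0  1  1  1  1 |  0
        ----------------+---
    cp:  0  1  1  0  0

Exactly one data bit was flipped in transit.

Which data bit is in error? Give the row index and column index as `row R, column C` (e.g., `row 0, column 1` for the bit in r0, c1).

row 0, column 3

Recompute each row's even parity and compare to rp:
  r0: data parity 1, sent rp 0 → mismatch
  r1: data parity 1, sent rp 1 → ok
  r2: data parity 1, sent rp 1 → ok
  r3: data parity 0, sent rp 0 → ok
  r4: data parity 0, sent rp 0 → ok
Recompute each column's even parity and compare to cp:
  c0: data parity 0, sent cp 0 → ok
  c1: data parity 1, sent cp 1 → ok
  c2: data parity 1, sent cp 1 → ok
  c3: data parity 1, sent cp 0 → mismatch
  c4: data parity 0, sent cp 0 → ok
Exactly one row (r0) and one column (c3) fail → the flipped bit is at their intersection.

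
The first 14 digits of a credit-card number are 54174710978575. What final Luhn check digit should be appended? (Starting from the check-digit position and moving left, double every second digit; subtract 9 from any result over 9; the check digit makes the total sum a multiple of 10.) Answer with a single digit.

0

Partial digits right→left: 5 7 5 8 7 9 0 1 7 4 7 1 4 5
Double every second digit counting from the check-digit position (so the 1st, 3rd, 5th, ... of the partial from the right).
  doubled (with −9 where >9): 1 1 5 0 5 5 8 → sum 25
  kept as-is: 7 8 9 1 4 1 5 → sum 35
Total = 25 + 35 = 60.
Check digit = (10 − (60 mod 10)) mod 10 = 0.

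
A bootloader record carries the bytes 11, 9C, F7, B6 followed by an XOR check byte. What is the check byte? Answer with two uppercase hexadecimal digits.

CC

XOR the bytes together:
  start with 0x11
  0x11 ⊕ 0x9C = 0x8D
  0x8D ⊕ 0xF7 = 0x7A
  0x7A ⊕ 0xB6 = 0xCC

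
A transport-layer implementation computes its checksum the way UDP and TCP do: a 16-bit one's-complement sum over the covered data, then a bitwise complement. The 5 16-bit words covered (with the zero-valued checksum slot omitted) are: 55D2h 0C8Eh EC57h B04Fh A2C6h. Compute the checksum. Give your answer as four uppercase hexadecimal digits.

5E31

One's-complement addition (fold any carry out of bit 15 back into bit 0):
  0x55D2 + 0x0C8E = 0x06260
  0x6260 + 0xEC57 = 0x14EB7 → wrap carry → 0x4EB8
  0x4EB8 + 0xB04F = 0x0FF07
  0xFF07 + 0xA2C6 = 0x1A1CD → wrap carry → 0xA1CE
One's-complement sum = 0xA1CE.
Checksum = ~0xA1CE & 0xFFFF = 0x5E31.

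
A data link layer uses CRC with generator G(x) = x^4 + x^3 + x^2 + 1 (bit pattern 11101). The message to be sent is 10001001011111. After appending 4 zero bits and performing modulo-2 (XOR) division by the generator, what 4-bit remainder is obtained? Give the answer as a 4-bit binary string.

1001

Append 4 zeros: 100010010111110000. Divide by 11101 (XOR where the leading bit is 1):
  pos 0: 10001 XOR 11101 = 01100
  pos 1: 11000 XOR 11101 = 00101
  pos 3: 10101 XOR 11101 = 01000
  pos 4: 10000 XOR 11101 = 01101
  pos 5: 11011 XOR 11101 = 00110
  pos 7: 11011 XOR 11101 = 00110
  pos 9: 11011 XOR 11101 = 00110
  pos 11: 11000 XOR 11101 = 00101
  pos 13: 10100 XOR 11101 = 01001
Remainder (last 4 bits) = 1001. This is the CRC / FCS.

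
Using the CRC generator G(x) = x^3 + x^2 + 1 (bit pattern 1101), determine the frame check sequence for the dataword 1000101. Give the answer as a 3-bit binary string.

Append 3 zeros: 1000101000. Divide by 1101 (XOR where the leading bit is 1):
  pos 0: 1000 XOR 1101 = 0101
  pos 1: 1011 XOR 1101 = 0110
  pos 2: 1100 XOR 1101 = 0001
  pos 5: 1100 XOR 1101 = 0001
Remainder (last 3 bits) = 010. This is the CRC / FCS.

010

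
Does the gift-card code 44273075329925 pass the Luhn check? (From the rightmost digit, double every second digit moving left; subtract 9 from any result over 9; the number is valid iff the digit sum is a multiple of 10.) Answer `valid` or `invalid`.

invalid

From the right, keep odd positions and double even positions (subtract 9 from any doubled value over 9):
  doubled (positions 2,4,...): 4 9 6 5 6 4 8 → sum 42
  kept (positions 1,3,...): 5 9 2 5 0 7 4 → sum 32
Total = 74.
74 mod 10 = 4, so the number is invalid.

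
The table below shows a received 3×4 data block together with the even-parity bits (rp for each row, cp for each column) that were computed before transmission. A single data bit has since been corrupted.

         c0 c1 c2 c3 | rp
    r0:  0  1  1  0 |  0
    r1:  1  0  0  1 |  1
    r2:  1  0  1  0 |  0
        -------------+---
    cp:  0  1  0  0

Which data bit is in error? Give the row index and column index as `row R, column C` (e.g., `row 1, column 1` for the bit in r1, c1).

Recompute each row's even parity and compare to rp:
  r0: data parity 0, sent rp 0 → ok
  r1: data parity 0, sent rp 1 → mismatch
  r2: data parity 0, sent rp 0 → ok
Recompute each column's even parity and compare to cp:
  c0: data parity 0, sent cp 0 → ok
  c1: data parity 1, sent cp 1 → ok
  c2: data parity 0, sent cp 0 → ok
  c3: data parity 1, sent cp 0 → mismatch
Exactly one row (r1) and one column (c3) fail → the flipped bit is at their intersection.

row 1, column 3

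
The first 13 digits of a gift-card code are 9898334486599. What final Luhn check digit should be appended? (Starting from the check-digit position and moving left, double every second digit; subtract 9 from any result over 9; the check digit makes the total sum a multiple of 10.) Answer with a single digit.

3

Partial digits right→left: 9 9 5 6 8 4 4 3 3 8 9 8 9
Double every second digit counting from the check-digit position (so the 1st, 3rd, 5th, ... of the partial from the right).
  doubled (with −9 where >9): 9 1 7 8 6 9 9 → sum 49
  kept as-is: 9 6 4 3 8 8 → sum 38
Total = 49 + 38 = 87.
Check digit = (10 − (87 mod 10)) mod 10 = 3.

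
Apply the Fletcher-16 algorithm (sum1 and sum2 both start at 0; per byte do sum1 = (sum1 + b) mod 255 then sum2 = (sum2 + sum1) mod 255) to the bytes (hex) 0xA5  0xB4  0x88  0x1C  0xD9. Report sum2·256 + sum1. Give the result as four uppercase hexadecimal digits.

BAD8

Running sums (mod 255):
  after byte 0 (0xA5): sum1=165, sum2=165
  after byte 1 (0xB4): sum1=90, sum2=0
  after byte 2 (0x88): sum1=226, sum2=226
  after byte 3 (0x1C): sum1=254, sum2=225
  after byte 4 (0xD9): sum1=216, sum2=186
Checksum = sum2·256 + sum1 = 186·256 + 216 = 47832 = 0xBAD8.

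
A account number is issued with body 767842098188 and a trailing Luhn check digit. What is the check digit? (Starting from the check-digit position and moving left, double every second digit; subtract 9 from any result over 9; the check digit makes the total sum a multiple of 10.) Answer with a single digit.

4

Partial digits right→left: 8 8 1 8 9 0 2 4 8 7 6 7
Double every second digit counting from the check-digit position (so the 1st, 3rd, 5th, ... of the partial from the right).
  doubled (with −9 where >9): 7 2 9 4 7 3 → sum 32
  kept as-is: 8 8 0 4 7 7 → sum 34
Total = 32 + 34 = 66.
Check digit = (10 − (66 mod 10)) mod 10 = 4.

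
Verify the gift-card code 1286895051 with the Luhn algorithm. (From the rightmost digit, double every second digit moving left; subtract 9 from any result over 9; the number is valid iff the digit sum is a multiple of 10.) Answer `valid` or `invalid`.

invalid

From the right, keep odd positions and double even positions (subtract 9 from any doubled value over 9):
  doubled (positions 2,4,...): 1 1 7 7 2 → sum 18
  kept (positions 1,3,...): 1 0 9 6 2 → sum 18
Total = 36.
36 mod 10 = 6, so the number is invalid.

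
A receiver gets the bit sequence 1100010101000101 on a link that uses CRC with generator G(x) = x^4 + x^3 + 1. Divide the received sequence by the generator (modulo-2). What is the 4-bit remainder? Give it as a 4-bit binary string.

Modulo-2 division of 1100010101000101 by 11001:
  pos 0: 11000 XOR 11001 = 00001
  pos 4: 11010 XOR 11001 = 00011
  pos 7: 11100 XOR 11001 = 00101
  pos 9: 10101 XOR 11001 = 01100
  pos 10: 11000 XOR 11001 = 00001
Remainder = 0011 (nonzero — an error is detected).

0011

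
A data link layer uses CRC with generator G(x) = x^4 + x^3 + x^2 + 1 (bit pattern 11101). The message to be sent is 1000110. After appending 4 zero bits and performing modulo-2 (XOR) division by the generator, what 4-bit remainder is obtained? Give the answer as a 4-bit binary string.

Append 4 zeros: 10001100000. Divide by 11101 (XOR where the leading bit is 1):
  pos 0: 10001 XOR 11101 = 01100
  pos 1: 11001 XOR 11101 = 00100
  pos 3: 10000 XOR 11101 = 01101
  pos 4: 11010 XOR 11101 = 00111
  pos 6: 11100 XOR 11101 = 00001
Remainder (last 4 bits) = 0001. This is the CRC / FCS.

0001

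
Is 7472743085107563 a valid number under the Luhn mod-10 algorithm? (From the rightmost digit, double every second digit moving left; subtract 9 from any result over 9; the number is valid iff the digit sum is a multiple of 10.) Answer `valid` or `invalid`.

invalid

From the right, keep odd positions and double even positions (subtract 9 from any doubled value over 9):
  doubled (positions 2,4,...): 3 5 2 7 6 5 5 5 → sum 38
  kept (positions 1,3,...): 3 5 0 5 0 4 2 4 → sum 23
Total = 61.
61 mod 10 = 1, so the number is invalid.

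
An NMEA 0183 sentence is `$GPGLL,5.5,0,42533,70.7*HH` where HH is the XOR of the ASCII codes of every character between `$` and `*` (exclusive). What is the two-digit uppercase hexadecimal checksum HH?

XOR the ASCII codes of the payload characters:
  'G' = 0x47 → acc = 0x47
  'P' = 0x50 → acc = 0x17
  'G' = 0x47 → acc = 0x50
  'L' = 0x4C → acc = 0x1C
  'L' = 0x4C → acc = 0x50
  ',' = 0x2C → acc = 0x7C
  '5' = 0x35 → acc = 0x49
  '.' = 0x2E → acc = 0x67
  '5' = 0x35 → acc = 0x52
  ',' = 0x2C → acc = 0x7E
  '0' = 0x30 → acc = 0x4E
  ',' = 0x2C → acc = 0x62
  '4' = 0x34 → acc = 0x56
  '2' = 0x32 → acc = 0x64
  '5' = 0x35 → acc = 0x51
  '3' = 0x33 → acc = 0x62
  '3' = 0x33 → acc = 0x51
  ',' = 0x2C → acc = 0x7D
  '7' = 0x37 → acc = 0x4A
  '0' = 0x30 → acc = 0x7A
  '.' = 0x2E → acc = 0x54
  '7' = 0x37 → acc = 0x63
Checksum = 0x63.

63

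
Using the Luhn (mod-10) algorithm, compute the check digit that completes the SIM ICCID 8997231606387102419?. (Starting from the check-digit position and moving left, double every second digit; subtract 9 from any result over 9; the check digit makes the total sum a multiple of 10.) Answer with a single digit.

Partial digits right→left: 9 1 4 2 0 1 7 8 3 6 0 6 1 3 2 7 9 9 8
Double every second digit counting from the check-digit position (so the 1st, 3rd, 5th, ... of the partial from the right).
  doubled (with −9 where >9): 9 8 0 5 6 0 2 4 9 7 → sum 50
  kept as-is: 1 2 1 8 6 6 3 7 9 → sum 43
Total = 50 + 43 = 93.
Check digit = (10 − (93 mod 10)) mod 10 = 7.

7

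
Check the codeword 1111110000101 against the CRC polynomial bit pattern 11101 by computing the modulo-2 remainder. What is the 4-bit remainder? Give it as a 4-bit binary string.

Modulo-2 division of 1111110000101 by 11101:
  pos 0: 11111 XOR 11101 = 00010
  pos 3: 10100 XOR 11101 = 01001
  pos 4: 10010 XOR 11101 = 01111
  pos 5: 11110 XOR 11101 = 00011
  pos 8: 11101 XOR 11101 = 00000
Remainder = 0000 (zero — the frame passes the CRC check).

0000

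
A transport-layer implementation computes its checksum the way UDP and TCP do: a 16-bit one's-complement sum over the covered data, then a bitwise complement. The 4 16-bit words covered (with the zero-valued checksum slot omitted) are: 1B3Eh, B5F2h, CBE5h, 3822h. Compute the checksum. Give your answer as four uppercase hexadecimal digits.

One's-complement addition (fold any carry out of bit 15 back into bit 0):
  0x1B3E + 0xB5F2 = 0x0D130
  0xD130 + 0xCBE5 = 0x19D15 → wrap carry → 0x9D16
  0x9D16 + 0x3822 = 0x0D538
One's-complement sum = 0xD538.
Checksum = ~0xD538 & 0xFFFF = 0x2AC7.

2AC7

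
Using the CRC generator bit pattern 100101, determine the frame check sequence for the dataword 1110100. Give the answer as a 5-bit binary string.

Append 5 zeros: 111010000000. Divide by 100101 (XOR where the leading bit is 1):
  pos 0: 111010 XOR 100101 = 011111
  pos 1: 111110 XOR 100101 = 011011
  pos 2: 110110 XOR 100101 = 010011
  pos 3: 100110 XOR 100101 = 000011
Remainder (last 5 bits) = 11000. This is the CRC / FCS.

11000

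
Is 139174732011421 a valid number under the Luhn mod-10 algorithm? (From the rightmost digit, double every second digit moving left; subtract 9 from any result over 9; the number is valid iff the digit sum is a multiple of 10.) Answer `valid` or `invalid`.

From the right, keep odd positions and double even positions (subtract 9 from any doubled value over 9):
  doubled (positions 2,4,...): 4 2 0 6 8 2 6 → sum 28
  kept (positions 1,3,...): 1 4 1 2 7 7 9 1 → sum 32
Total = 60.
60 mod 10 = 0, so the number is valid.

valid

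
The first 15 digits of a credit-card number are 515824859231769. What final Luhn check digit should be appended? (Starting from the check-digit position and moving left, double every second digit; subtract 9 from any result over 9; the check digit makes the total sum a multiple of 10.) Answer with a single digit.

Partial digits right→left: 9 6 7 1 3 2 9 5 8 4 2 8 5 1 5
Double every second digit counting from the check-digit position (so the 1st, 3rd, 5th, ... of the partial from the right).
  doubled (with −9 where >9): 9 5 6 9 7 4 1 1 → sum 42
  kept as-is: 6 1 2 5 4 8 1 → sum 27
Total = 42 + 27 = 69.
Check digit = (10 − (69 mod 10)) mod 10 = 1.

1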